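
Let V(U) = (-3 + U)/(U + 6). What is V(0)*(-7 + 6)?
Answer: ½ ≈ 0.50000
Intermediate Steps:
V(U) = (-3 + U)/(6 + U)
V(0)*(-7 + 6) = ((-3 + 0)/(6 + 0))*(-7 + 6) = (-3/6)*(-1) = ((⅙)*(-3))*(-1) = -½*(-1) = ½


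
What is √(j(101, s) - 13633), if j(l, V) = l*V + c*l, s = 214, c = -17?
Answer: 6*√174 ≈ 79.145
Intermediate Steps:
j(l, V) = -17*l + V*l (j(l, V) = l*V - 17*l = V*l - 17*l = -17*l + V*l)
√(j(101, s) - 13633) = √(101*(-17 + 214) - 13633) = √(101*197 - 13633) = √(19897 - 13633) = √6264 = 6*√174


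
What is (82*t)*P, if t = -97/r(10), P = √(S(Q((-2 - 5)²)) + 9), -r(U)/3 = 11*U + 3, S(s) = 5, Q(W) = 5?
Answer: 7954*√14/339 ≈ 87.791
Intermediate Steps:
r(U) = -9 - 33*U (r(U) = -3*(11*U + 3) = -3*(3 + 11*U) = -9 - 33*U)
P = √14 (P = √(5 + 9) = √14 ≈ 3.7417)
t = 97/339 (t = -97/(-9 - 33*10) = -97/(-9 - 330) = -97/(-339) = -97*(-1/339) = 97/339 ≈ 0.28614)
(82*t)*P = (82*(97/339))*√14 = 7954*√14/339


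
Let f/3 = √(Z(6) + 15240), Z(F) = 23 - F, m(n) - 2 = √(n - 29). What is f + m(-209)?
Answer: 2 + 3*√15257 + I*√238 ≈ 372.56 + 15.427*I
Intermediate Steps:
m(n) = 2 + √(-29 + n) (m(n) = 2 + √(n - 29) = 2 + √(-29 + n))
f = 3*√15257 (f = 3*√((23 - 1*6) + 15240) = 3*√((23 - 6) + 15240) = 3*√(17 + 15240) = 3*√15257 ≈ 370.56)
f + m(-209) = 3*√15257 + (2 + √(-29 - 209)) = 3*√15257 + (2 + √(-238)) = 3*√15257 + (2 + I*√238) = 2 + 3*√15257 + I*√238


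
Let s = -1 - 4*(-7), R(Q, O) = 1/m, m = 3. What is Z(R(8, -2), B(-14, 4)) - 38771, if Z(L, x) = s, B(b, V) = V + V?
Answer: -38744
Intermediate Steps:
B(b, V) = 2*V
R(Q, O) = ⅓ (R(Q, O) = 1/3 = ⅓)
s = 27 (s = -1 + 28 = 27)
Z(L, x) = 27
Z(R(8, -2), B(-14, 4)) - 38771 = 27 - 38771 = -38744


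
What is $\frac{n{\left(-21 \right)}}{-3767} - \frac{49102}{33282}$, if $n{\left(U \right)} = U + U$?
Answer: $- \frac{91784695}{62686647} \approx -1.4642$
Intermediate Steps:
$n{\left(U \right)} = 2 U$
$\frac{n{\left(-21 \right)}}{-3767} - \frac{49102}{33282} = \frac{2 \left(-21\right)}{-3767} - \frac{49102}{33282} = \left(-42\right) \left(- \frac{1}{3767}\right) - \frac{24551}{16641} = \frac{42}{3767} - \frac{24551}{16641} = - \frac{91784695}{62686647}$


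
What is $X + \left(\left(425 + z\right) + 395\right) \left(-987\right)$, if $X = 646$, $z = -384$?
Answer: $-429686$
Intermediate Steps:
$X + \left(\left(425 + z\right) + 395\right) \left(-987\right) = 646 + \left(\left(425 - 384\right) + 395\right) \left(-987\right) = 646 + \left(41 + 395\right) \left(-987\right) = 646 + 436 \left(-987\right) = 646 - 430332 = -429686$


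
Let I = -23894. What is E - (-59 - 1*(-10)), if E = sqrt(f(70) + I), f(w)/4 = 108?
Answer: 49 + I*sqrt(23462) ≈ 49.0 + 153.17*I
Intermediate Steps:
f(w) = 432 (f(w) = 4*108 = 432)
E = I*sqrt(23462) (E = sqrt(432 - 23894) = sqrt(-23462) = I*sqrt(23462) ≈ 153.17*I)
E - (-59 - 1*(-10)) = I*sqrt(23462) - (-59 - 1*(-10)) = I*sqrt(23462) - (-59 + 10) = I*sqrt(23462) - 1*(-49) = I*sqrt(23462) + 49 = 49 + I*sqrt(23462)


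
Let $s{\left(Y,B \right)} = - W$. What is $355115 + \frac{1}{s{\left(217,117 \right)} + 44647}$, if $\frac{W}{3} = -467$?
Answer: $\frac{16352335521}{46048} \approx 3.5512 \cdot 10^{5}$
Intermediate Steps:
$W = -1401$ ($W = 3 \left(-467\right) = -1401$)
$s{\left(Y,B \right)} = 1401$ ($s{\left(Y,B \right)} = \left(-1\right) \left(-1401\right) = 1401$)
$355115 + \frac{1}{s{\left(217,117 \right)} + 44647} = 355115 + \frac{1}{1401 + 44647} = 355115 + \frac{1}{46048} = \frac{16352335521}{46048}$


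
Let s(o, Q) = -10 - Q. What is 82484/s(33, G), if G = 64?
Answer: -41242/37 ≈ -1114.6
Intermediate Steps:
82484/s(33, G) = 82484/(-10 - 1*64) = 82484/(-10 - 64) = 82484/(-74) = 82484*(-1/74) = -41242/37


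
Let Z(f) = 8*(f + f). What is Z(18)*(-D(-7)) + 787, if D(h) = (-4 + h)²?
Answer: -34061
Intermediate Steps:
Z(f) = 16*f (Z(f) = 8*(2*f) = 16*f)
Z(18)*(-D(-7)) + 787 = (16*18)*(-(-4 - 7)²) + 787 = 288*(-1*(-11)²) + 787 = 288*(-1*121) + 787 = 288*(-121) + 787 = -34848 + 787 = -34061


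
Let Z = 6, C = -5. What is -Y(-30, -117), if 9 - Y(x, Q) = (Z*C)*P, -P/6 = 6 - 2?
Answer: 711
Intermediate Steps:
P = -24 (P = -6*(6 - 2) = -6*4 = -24)
Y(x, Q) = -711 (Y(x, Q) = 9 - 6*(-5)*(-24) = 9 - (-30)*(-24) = 9 - 1*720 = 9 - 720 = -711)
-Y(-30, -117) = -1*(-711) = 711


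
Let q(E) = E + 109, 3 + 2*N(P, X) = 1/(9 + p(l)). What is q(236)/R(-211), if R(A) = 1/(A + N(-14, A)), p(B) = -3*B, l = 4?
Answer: -73370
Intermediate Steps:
N(P, X) = -5/3 (N(P, X) = -3/2 + 1/(2*(9 - 3*4)) = -3/2 + 1/(2*(9 - 12)) = -3/2 + (½)/(-3) = -3/2 + (½)*(-⅓) = -3/2 - ⅙ = -5/3)
R(A) = 1/(-5/3 + A) (R(A) = 1/(A - 5/3) = 1/(-5/3 + A))
q(E) = 109 + E
q(236)/R(-211) = (109 + 236)/((3/(-5 + 3*(-211)))) = 345/((3/(-5 - 633))) = 345/((3/(-638))) = 345/((3*(-1/638))) = 345/(-3/638) = 345*(-638/3) = -73370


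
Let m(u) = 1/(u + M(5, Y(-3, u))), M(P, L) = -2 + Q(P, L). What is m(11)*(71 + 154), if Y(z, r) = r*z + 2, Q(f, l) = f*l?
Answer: -225/146 ≈ -1.5411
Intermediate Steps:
Y(z, r) = 2 + r*z
M(P, L) = -2 + L*P (M(P, L) = -2 + P*L = -2 + L*P)
m(u) = 1/(8 - 14*u) (m(u) = 1/(u + (-2 + (2 + u*(-3))*5)) = 1/(u + (-2 + (2 - 3*u)*5)) = 1/(u + (-2 + (10 - 15*u))) = 1/(u + (8 - 15*u)) = 1/(8 - 14*u))
m(11)*(71 + 154) = (1/(2*(4 - 7*11)))*(71 + 154) = (1/(2*(4 - 77)))*225 = ((½)/(-73))*225 = ((½)*(-1/73))*225 = -1/146*225 = -225/146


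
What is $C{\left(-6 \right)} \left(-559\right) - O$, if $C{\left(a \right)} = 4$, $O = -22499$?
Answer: $20263$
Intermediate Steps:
$C{\left(-6 \right)} \left(-559\right) - O = 4 \left(-559\right) - -22499 = -2236 + 22499 = 20263$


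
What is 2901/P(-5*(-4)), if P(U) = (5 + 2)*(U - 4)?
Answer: 2901/112 ≈ 25.902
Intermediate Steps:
P(U) = -28 + 7*U (P(U) = 7*(-4 + U) = -28 + 7*U)
2901/P(-5*(-4)) = 2901/(-28 + 7*(-5*(-4))) = 2901/(-28 + 7*20) = 2901/(-28 + 140) = 2901/112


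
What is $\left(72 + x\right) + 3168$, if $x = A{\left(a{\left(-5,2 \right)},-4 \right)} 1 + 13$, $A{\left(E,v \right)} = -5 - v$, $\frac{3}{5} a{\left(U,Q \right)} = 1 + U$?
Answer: $3252$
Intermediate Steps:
$a{\left(U,Q \right)} = \frac{5}{3} + \frac{5 U}{3}$ ($a{\left(U,Q \right)} = \frac{5 \left(1 + U\right)}{3} = \frac{5}{3} + \frac{5 U}{3}$)
$x = 12$ ($x = \left(-5 - -4\right) 1 + 13 = \left(-5 + 4\right) 1 + 13 = \left(-1\right) 1 + 13 = -1 + 13 = 12$)
$\left(72 + x\right) + 3168 = \left(72 + 12\right) + 3168 = 84 + 3168 = 3252$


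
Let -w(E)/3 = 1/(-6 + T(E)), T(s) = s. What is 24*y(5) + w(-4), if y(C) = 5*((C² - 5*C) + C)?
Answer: 6003/10 ≈ 600.30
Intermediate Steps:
y(C) = -20*C + 5*C² (y(C) = 5*(C² - 4*C) = -20*C + 5*C²)
w(E) = -3/(-6 + E)
24*y(5) + w(-4) = 24*(5*5*(-4 + 5)) - 3/(-6 - 4) = 24*(5*5*1) - 3/(-10) = 24*25 - 3*(-⅒) = 600 + 3/10 = 6003/10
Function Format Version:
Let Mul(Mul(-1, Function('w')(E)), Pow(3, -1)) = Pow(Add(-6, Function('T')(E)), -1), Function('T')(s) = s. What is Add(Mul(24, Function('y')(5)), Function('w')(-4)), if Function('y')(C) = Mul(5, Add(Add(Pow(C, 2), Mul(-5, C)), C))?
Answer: Rational(6003, 10) ≈ 600.30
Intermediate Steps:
Function('y')(C) = Add(Mul(-20, C), Mul(5, Pow(C, 2))) (Function('y')(C) = Mul(5, Add(Pow(C, 2), Mul(-4, C))) = Add(Mul(-20, C), Mul(5, Pow(C, 2))))
Function('w')(E) = Mul(-3, Pow(Add(-6, E), -1))
Add(Mul(24, Function('y')(5)), Function('w')(-4)) = Add(Mul(24, Mul(5, 5, Add(-4, 5))), Mul(-3, Pow(Add(-6, -4), -1))) = Add(Mul(24, Mul(5, 5, 1)), Mul(-3, Pow(-10, -1))) = Add(Mul(24, 25), Mul(-3, Rational(-1, 10))) = Add(600, Rational(3, 10)) = Rational(6003, 10)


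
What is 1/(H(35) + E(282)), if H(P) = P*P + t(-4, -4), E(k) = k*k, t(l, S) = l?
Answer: 1/80745 ≈ 1.2385e-5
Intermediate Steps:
E(k) = k²
H(P) = -4 + P² (H(P) = P*P - 4 = P² - 4 = -4 + P²)
1/(H(35) + E(282)) = 1/((-4 + 35²) + 282²) = 1/((-4 + 1225) + 79524) = 1/(1221 + 79524) = 1/80745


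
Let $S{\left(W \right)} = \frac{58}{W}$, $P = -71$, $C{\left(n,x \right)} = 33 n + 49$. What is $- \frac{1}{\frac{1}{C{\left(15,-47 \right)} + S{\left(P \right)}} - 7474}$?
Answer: $\frac{38566}{288242213} \approx 0.0001338$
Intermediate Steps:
$C{\left(n,x \right)} = 49 + 33 n$
$- \frac{1}{\frac{1}{C{\left(15,-47 \right)} + S{\left(P \right)}} - 7474} = - \frac{1}{\frac{1}{\left(49 + 33 \cdot 15\right) + \frac{58}{-71}} - 7474} = - \frac{1}{\frac{1}{\left(49 + 495\right) + 58 \left(- \frac{1}{71}\right)} - 7474} = - \frac{1}{\frac{1}{544 - \frac{58}{71}} - 7474} = - \frac{1}{\frac{1}{\frac{38566}{71}} - 7474} = - \frac{1}{\frac{71}{38566} - 7474} = - \frac{1}{- \frac{288242213}{38566}} = \left(-1\right) \left(- \frac{38566}{288242213}\right) = \frac{38566}{288242213}$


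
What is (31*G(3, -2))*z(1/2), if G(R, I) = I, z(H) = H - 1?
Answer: 31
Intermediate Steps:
z(H) = -1 + H
(31*G(3, -2))*z(1/2) = (31*(-2))*(-1 + 1/2) = -62*(-1 + ½) = -62*(-½) = 31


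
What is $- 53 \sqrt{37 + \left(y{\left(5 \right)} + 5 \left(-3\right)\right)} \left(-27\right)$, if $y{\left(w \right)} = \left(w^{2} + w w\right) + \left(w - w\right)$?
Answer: $8586 \sqrt{2} \approx 12142.0$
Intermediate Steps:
$y{\left(w \right)} = 2 w^{2}$ ($y{\left(w \right)} = \left(w^{2} + w^{2}\right) + 0 = 2 w^{2} + 0 = 2 w^{2}$)
$- 53 \sqrt{37 + \left(y{\left(5 \right)} + 5 \left(-3\right)\right)} \left(-27\right) = - 53 \sqrt{37 + \left(2 \cdot 5^{2} + 5 \left(-3\right)\right)} \left(-27\right) = - 53 \sqrt{37 + \left(2 \cdot 25 - 15\right)} \left(-27\right) = - 53 \sqrt{37 + \left(50 - 15\right)} \left(-27\right) = - 53 \sqrt{37 + 35} \left(-27\right) = - 53 \sqrt{72} \left(-27\right) = - 53 \cdot 6 \sqrt{2} \left(-27\right) = - 318 \sqrt{2} \left(-27\right) = 8586 \sqrt{2}$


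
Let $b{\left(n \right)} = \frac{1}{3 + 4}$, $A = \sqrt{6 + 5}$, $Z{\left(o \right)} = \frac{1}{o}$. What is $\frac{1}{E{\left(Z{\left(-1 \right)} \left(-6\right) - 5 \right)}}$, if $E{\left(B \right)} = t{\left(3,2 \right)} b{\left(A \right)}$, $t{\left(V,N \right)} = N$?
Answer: $\frac{7}{2} \approx 3.5$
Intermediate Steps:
$A = \sqrt{11} \approx 3.3166$
$b{\left(n \right)} = \frac{1}{7}$
$E{\left(B \right)} = \frac{2}{7}$ ($E{\left(B \right)} = 2 \cdot \frac{1}{7} = \frac{2}{7}$)
$\frac{1}{E{\left(Z{\left(-1 \right)} \left(-6\right) - 5 \right)}} = \frac{1}{\frac{2}{7}} = \frac{7}{2}$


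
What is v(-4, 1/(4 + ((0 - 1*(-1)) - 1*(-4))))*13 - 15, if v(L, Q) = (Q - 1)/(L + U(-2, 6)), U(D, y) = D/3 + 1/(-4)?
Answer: -2239/177 ≈ -12.650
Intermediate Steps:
U(D, y) = -1/4 + D/3 (U(D, y) = D*(1/3) + 1*(-1/4) = D/3 - 1/4 = -1/4 + D/3)
v(L, Q) = (-1 + Q)/(-11/12 + L) (v(L, Q) = (Q - 1)/(L + (-1/4 + (1/3)*(-2))) = (-1 + Q)/(L + (-1/4 - 2/3)) = (-1 + Q)/(L - 11/12) = (-1 + Q)/(-11/12 + L))
v(-4, 1/(4 + ((0 - 1*(-1)) - 1*(-4))))*13 - 15 = (12*(-1 + 1/(4 + ((0 - 1*(-1)) - 1*(-4))))/(-11 + 12*(-4)))*13 - 15 = (12*(-1 + 1/(4 + ((0 + 1) + 4)))/(-11 - 48))*13 - 15 = (12*(-1 + 1/(4 + (1 + 4)))/(-59))*13 - 15 = (12*(-1/59)*(-1 + 1/(4 + 5)))*13 - 15 = (12*(-1/59)*(-1 + 1/9))*13 - 15 = (12*(-1/59)*(-8/9))*13 - 15 = (32/177)*13 - 15 = 416/177 - 15 = -2239/177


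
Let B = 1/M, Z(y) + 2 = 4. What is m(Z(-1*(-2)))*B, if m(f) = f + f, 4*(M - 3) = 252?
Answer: 2/33 ≈ 0.060606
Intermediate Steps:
Z(y) = 2 (Z(y) = -2 + 4 = 2)
M = 66 (M = 3 + (1/4)*252 = 3 + 63 = 66)
m(f) = 2*f
B = 1/66 ≈ 0.015152
m(Z(-1*(-2)))*B = (2*2)*(1/66) = 4*(1/66) = 2/33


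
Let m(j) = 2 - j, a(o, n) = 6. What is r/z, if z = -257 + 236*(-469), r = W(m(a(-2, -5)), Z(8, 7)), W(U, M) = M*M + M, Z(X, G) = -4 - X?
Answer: -132/110941 ≈ -0.0011898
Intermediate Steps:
W(U, M) = M + M² (W(U, M) = M² + M = M + M²)
r = 132 (r = (-4 - 1*8)*(1 + (-4 - 1*8)) = (-4 - 8)*(1 + (-4 - 8)) = -12*(1 - 12) = -12*(-11) = 132)
z = -110941 (z = -257 - 110684 = -110941)
r/z = 132/(-110941) = 132*(-1/110941) = -132/110941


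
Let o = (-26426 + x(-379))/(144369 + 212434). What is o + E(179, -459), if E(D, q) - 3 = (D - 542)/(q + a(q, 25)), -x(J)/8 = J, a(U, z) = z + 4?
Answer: 579735939/153425290 ≈ 3.7786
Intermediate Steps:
a(U, z) = 4 + z
x(J) = -8*J
E(D, q) = 3 + (-542 + D)/(29 + q) (E(D, q) = 3 + (D - 542)/(q + (4 + 25)) = 3 + (-542 + D)/(q + 29) = 3 + (-542 + D)/(29 + q))
o = -23394/356803 (o = (-26426 - 8*(-379))/(144369 + 212434) = (-26426 + 3032)/356803 = -23394*1/356803 = -23394/356803 ≈ -0.065566)
o + E(179, -459) = -23394/356803 + (-455 + 179 + 3*(-459))/(29 - 459) = -23394/356803 + (-455 + 179 - 1377)/(-430) = -23394/356803 - 1/430*(-1653) = -23394/356803 + 1653/430 = 579735939/153425290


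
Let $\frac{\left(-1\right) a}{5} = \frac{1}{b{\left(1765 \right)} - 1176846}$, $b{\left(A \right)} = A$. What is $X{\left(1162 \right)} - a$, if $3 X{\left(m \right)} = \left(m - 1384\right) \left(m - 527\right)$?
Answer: $- \frac{55217056195}{1175081} \approx -46990.0$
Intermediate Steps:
$a = \frac{5}{1175081}$ ($a = - \frac{5}{1765 - 1176846} = - \frac{5}{-1175081} = \left(-5\right) \left(- \frac{1}{1175081}\right) = \frac{5}{1175081} \approx 4.255 \cdot 10^{-6}$)
$X{\left(m \right)} = \frac{\left(-1384 + m\right) \left(-527 + m\right)}{3}$ ($X{\left(m \right)} = \frac{\left(m - 1384\right) \left(m - 527\right)}{3} = \frac{\left(-1384 + m\right) \left(-527 + m\right)}{3}$)
$X{\left(1162 \right)} - a = \left(\frac{729368}{3} - 740194 + \frac{1162^{2}}{3}\right) - \frac{5}{1175081} = \left(\frac{729368}{3} - 740194 + \frac{1}{3} \cdot 1350244\right) - \frac{5}{1175081} = \left(\frac{729368}{3} - 740194 + \frac{1350244}{3}\right) - \frac{5}{1175081} = -46990 - \frac{5}{1175081} = - \frac{55217056195}{1175081}$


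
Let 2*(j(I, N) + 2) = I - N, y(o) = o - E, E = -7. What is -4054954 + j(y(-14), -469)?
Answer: -4054725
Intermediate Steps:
y(o) = 7 + o (y(o) = o - 1*(-7) = o + 7 = 7 + o)
j(I, N) = -2 + I/2 - N/2 (j(I, N) = -2 + (I - N)/2 = -2 + (I/2 - N/2) = -2 + I/2 - N/2)
-4054954 + j(y(-14), -469) = -4054954 + (-2 + (7 - 14)/2 - ½*(-469)) = -4054954 + (-2 + (½)*(-7) + 469/2) = -4054954 + (-2 - 7/2 + 469/2) = -4054954 + 229 = -4054725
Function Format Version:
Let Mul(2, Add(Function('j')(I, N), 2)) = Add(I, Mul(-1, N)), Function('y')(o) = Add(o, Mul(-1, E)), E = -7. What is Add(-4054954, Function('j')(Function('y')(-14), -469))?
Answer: -4054725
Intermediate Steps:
Function('y')(o) = Add(7, o) (Function('y')(o) = Add(o, Mul(-1, -7)) = Add(o, 7) = Add(7, o))
Function('j')(I, N) = Add(-2, Mul(Rational(1, 2), I), Mul(Rational(-1, 2), N)) (Function('j')(I, N) = Add(-2, Mul(Rational(1, 2), Add(I, Mul(-1, N)))) = Add(-2, Add(Mul(Rational(1, 2), I), Mul(Rational(-1, 2), N))) = Add(-2, Mul(Rational(1, 2), I), Mul(Rational(-1, 2), N)))
Add(-4054954, Function('j')(Function('y')(-14), -469)) = Add(-4054954, Add(-2, Mul(Rational(1, 2), Add(7, -14)), Mul(Rational(-1, 2), -469))) = Add(-4054954, Add(-2, Mul(Rational(1, 2), -7), Rational(469, 2))) = Add(-4054954, Add(-2, Rational(-7, 2), Rational(469, 2))) = Add(-4054954, 229) = -4054725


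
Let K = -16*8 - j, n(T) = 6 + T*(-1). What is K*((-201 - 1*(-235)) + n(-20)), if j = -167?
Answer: 2340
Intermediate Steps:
n(T) = 6 - T
K = 39 (K = -16*8 - 1*(-167) = -128 + 167 = 39)
K*((-201 - 1*(-235)) + n(-20)) = 39*((-201 - 1*(-235)) + (6 - 1*(-20))) = 39*((-201 + 235) + (6 + 20)) = 39*(34 + 26) = 39*60 = 2340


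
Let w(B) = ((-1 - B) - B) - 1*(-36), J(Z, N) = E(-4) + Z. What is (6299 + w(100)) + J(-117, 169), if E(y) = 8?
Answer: 6025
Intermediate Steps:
J(Z, N) = 8 + Z
w(B) = 35 - 2*B (w(B) = (-1 - 2*B) + 36 = 35 - 2*B)
(6299 + w(100)) + J(-117, 169) = (6299 + (35 - 2*100)) + (8 - 117) = (6299 + (35 - 200)) - 109 = (6299 - 165) - 109 = 6134 - 109 = 6025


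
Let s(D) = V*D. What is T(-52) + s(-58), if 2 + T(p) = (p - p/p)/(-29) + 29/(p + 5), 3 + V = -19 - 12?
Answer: 2686760/1363 ≈ 1971.2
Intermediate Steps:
V = -34 (V = -3 + (-19 - 12) = -3 - 31 = -34)
s(D) = -34*D
T(p) = -57/29 + 29/(5 + p) - p/29 (T(p) = -2 + ((p - p/p)/(-29) + 29/(p + 5)) = -2 + ((p - 1*1)*(-1/29) + 29/(5 + p)) = -2 + ((p - 1)*(-1/29) + 29/(5 + p)) = -2 + ((-1 + p)*(-1/29) + 29/(5 + p)) = -2 + ((1/29 - p/29) + 29/(5 + p)) = -2 + (1/29 + 29/(5 + p) - p/29) = -57/29 + 29/(5 + p) - p/29)
T(-52) + s(-58) = (556 - 1*(-52)**2 - 62*(-52))/(29*(5 - 52)) - 34*(-58) = (1/29)*(556 - 1*2704 + 3224)/(-47) + 1972 = (1/29)*(-1/47)*(556 - 2704 + 3224) + 1972 = (1/29)*(-1/47)*1076 + 1972 = -1076/1363 + 1972 = 2686760/1363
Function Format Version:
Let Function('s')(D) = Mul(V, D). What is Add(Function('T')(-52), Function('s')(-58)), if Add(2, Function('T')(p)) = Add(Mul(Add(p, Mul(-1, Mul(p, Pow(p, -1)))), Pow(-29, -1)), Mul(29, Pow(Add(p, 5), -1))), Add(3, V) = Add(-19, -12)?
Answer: Rational(2686760, 1363) ≈ 1971.2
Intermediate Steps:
V = -34 (V = Add(-3, Add(-19, -12)) = Add(-3, -31) = -34)
Function('s')(D) = Mul(-34, D)
Function('T')(p) = Add(Rational(-57, 29), Mul(29, Pow(Add(5, p), -1)), Mul(Rational(-1, 29), p)) (Function('T')(p) = Add(-2, Add(Mul(Add(p, Mul(-1, Mul(p, Pow(p, -1)))), Pow(-29, -1)), Mul(29, Pow(Add(p, 5), -1)))) = Add(-2, Add(Mul(Add(p, Mul(-1, 1)), Rational(-1, 29)), Mul(29, Pow(Add(5, p), -1)))) = Add(-2, Add(Mul(Add(p, -1), Rational(-1, 29)), Mul(29, Pow(Add(5, p), -1)))) = Add(-2, Add(Mul(Add(-1, p), Rational(-1, 29)), Mul(29, Pow(Add(5, p), -1)))) = Add(-2, Add(Add(Rational(1, 29), Mul(Rational(-1, 29), p)), Mul(29, Pow(Add(5, p), -1)))) = Add(-2, Add(Rational(1, 29), Mul(29, Pow(Add(5, p), -1)), Mul(Rational(-1, 29), p))) = Add(Rational(-57, 29), Mul(29, Pow(Add(5, p), -1)), Mul(Rational(-1, 29), p)))
Add(Function('T')(-52), Function('s')(-58)) = Add(Mul(Rational(1, 29), Pow(Add(5, -52), -1), Add(556, Mul(-1, Pow(-52, 2)), Mul(-62, -52))), Mul(-34, -58)) = Add(Mul(Rational(1, 29), Pow(-47, -1), Add(556, Mul(-1, 2704), 3224)), 1972) = Add(Mul(Rational(1, 29), Rational(-1, 47), Add(556, -2704, 3224)), 1972) = Add(Mul(Rational(1, 29), Rational(-1, 47), 1076), 1972) = Add(Rational(-1076, 1363), 1972) = Rational(2686760, 1363)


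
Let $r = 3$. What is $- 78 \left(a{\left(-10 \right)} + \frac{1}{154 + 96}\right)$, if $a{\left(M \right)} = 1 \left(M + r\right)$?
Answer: $\frac{68211}{125} \approx 545.69$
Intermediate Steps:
$a{\left(M \right)} = 3 + M$ ($a{\left(M \right)} = 1 \left(M + 3\right) = 1 \left(3 + M\right) = 3 + M$)
$- 78 \left(a{\left(-10 \right)} + \frac{1}{154 + 96}\right) = - 78 \left(\left(3 - 10\right) + \frac{1}{154 + 96}\right) = - 78 \left(-7 + \frac{1}{250}\right) = \left(-78\right) \left(- \frac{1749}{250}\right) = \frac{68211}{125}$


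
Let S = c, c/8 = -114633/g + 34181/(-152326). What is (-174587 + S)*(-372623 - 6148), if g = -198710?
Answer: 500397784309910463489/7567174865 ≈ 6.6127e+10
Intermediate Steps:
c = 21338959696/7567174865 (c = 8*(-114633/(-198710) + 34181/(-152326)) = 8*(-114633*(-1/198710) + 34181*(-1/152326)) = 8*(114633/198710 - 34181/152326) = 8*(2667369962/7567174865) = 21338959696/7567174865 ≈ 2.8199)
S = 21338959696/7567174865 ≈ 2.8199
(-174587 + S)*(-372623 - 6148) = (-174587 + 21338959696/7567174865)*(-372623 - 6148) = -1321109019196059/7567174865*(-378771) = 500397784309910463489/7567174865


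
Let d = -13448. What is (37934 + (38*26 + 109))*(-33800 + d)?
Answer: -1844136688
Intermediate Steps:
(37934 + (38*26 + 109))*(-33800 + d) = (37934 + (38*26 + 109))*(-33800 - 13448) = (37934 + (988 + 109))*(-47248) = (37934 + 1097)*(-47248) = 39031*(-47248) = -1844136688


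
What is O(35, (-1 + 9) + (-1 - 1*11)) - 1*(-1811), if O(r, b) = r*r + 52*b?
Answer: 2828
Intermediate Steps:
O(r, b) = r² + 52*b
O(35, (-1 + 9) + (-1 - 1*11)) - 1*(-1811) = (35² + 52*((-1 + 9) + (-1 - 1*11))) - 1*(-1811) = (1225 + 52*(8 + (-1 - 11))) + 1811 = (1225 + 52*(8 - 12)) + 1811 = (1225 + 52*(-4)) + 1811 = (1225 - 208) + 1811 = 1017 + 1811 = 2828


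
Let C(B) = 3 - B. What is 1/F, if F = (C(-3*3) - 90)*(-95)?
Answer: 1/7410 ≈ 0.00013495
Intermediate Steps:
F = 7410 (F = ((3 - (-3)*3) - 90)*(-95) = ((3 - 1*(-9)) - 90)*(-95) = ((3 + 9) - 90)*(-95) = (12 - 90)*(-95) = -78*(-95) = 7410)
1/F = 1/7410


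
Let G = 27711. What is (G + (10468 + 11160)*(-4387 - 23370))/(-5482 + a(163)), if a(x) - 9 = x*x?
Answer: -600300685/21096 ≈ -28456.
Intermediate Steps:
a(x) = 9 + x² (a(x) = 9 + x*x = 9 + x²)
(G + (10468 + 11160)*(-4387 - 23370))/(-5482 + a(163)) = (27711 + (10468 + 11160)*(-4387 - 23370))/(-5482 + (9 + 163²)) = (27711 + 21628*(-27757))/(-5482 + (9 + 26569)) = (27711 - 600328396)/(-5482 + 26578) = -600300685/21096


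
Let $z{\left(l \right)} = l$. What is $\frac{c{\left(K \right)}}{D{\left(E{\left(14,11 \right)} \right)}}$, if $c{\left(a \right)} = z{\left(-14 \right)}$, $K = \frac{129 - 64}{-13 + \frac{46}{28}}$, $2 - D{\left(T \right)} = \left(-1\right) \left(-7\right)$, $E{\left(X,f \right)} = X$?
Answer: $\frac{14}{5} \approx 2.8$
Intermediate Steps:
$D{\left(T \right)} = -5$ ($D{\left(T \right)} = 2 - \left(-1\right) \left(-7\right) = 2 - 7 = -5$)
$K = - \frac{910}{159}$ ($K = \frac{65}{-13 + 46 \cdot \frac{1}{28}} = \frac{65}{-13 + \frac{23}{14}} = \frac{65}{- \frac{159}{14}} = 65 \left(- \frac{14}{159}\right) = - \frac{910}{159} \approx -5.7233$)
$c{\left(a \right)} = -14$
$\frac{c{\left(K \right)}}{D{\left(E{\left(14,11 \right)} \right)}} = - \frac{14}{-5} = \left(-14\right) \left(- \frac{1}{5}\right) = \frac{14}{5}$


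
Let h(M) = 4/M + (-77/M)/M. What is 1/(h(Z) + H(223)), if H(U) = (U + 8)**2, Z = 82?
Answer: 6724/358799615 ≈ 1.8740e-5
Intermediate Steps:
h(M) = -77/M**2 + 4/M (h(M) = 4/M - 77/M**2 = -77/M**2 + 4/M)
H(U) = (8 + U)**2
1/(h(Z) + H(223)) = 1/((-77 + 4*82)/82**2 + (8 + 223)**2) = 1/((-77 + 328)/6724 + 231**2) = 1/((1/6724)*251 + 53361) = 1/(251/6724 + 53361) = 1/(358799615/6724) = 6724/358799615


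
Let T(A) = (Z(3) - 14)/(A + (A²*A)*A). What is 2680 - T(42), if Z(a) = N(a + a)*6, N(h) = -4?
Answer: 4169728939/1555869 ≈ 2680.0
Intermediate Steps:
Z(a) = -24 (Z(a) = -4*6 = -24)
T(A) = -38/(A + A⁴) (T(A) = (-24 - 14)/(A + (A²*A)*A) = -38/(A + A³*A) = -38/(A + A⁴))
2680 - T(42) = 2680 - (-38)/(42 + 42⁴) = 2680 - (-38)/(42 + 3111696) = 2680 - (-38)/3111738 = 2680 - 1*(-19/1555869) = 2680 + 19/1555869 = 4169728939/1555869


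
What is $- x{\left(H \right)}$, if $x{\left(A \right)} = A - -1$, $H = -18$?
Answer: $17$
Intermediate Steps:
$x{\left(A \right)} = 1 + A$ ($x{\left(A \right)} = A + 1 = 1 + A$)
$- x{\left(H \right)} = - (1 - 18) = \left(-1\right) \left(-17\right) = 17$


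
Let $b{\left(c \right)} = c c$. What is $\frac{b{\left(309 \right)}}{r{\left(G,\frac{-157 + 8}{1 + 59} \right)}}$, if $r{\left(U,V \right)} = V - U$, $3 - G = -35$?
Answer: $- \frac{5728860}{2429} \approx -2358.5$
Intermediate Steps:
$G = 38$ ($G = 3 - -35 = 3 + 35 = 38$)
$b{\left(c \right)} = c^{2}$
$\frac{b{\left(309 \right)}}{r{\left(G,\frac{-157 + 8}{1 + 59} \right)}} = \frac{309^{2}}{\frac{-157 + 8}{1 + 59} - 38} = \frac{95481}{- \frac{149}{60} - 38} = \frac{95481}{- \frac{2429}{60}} = 95481 \left(- \frac{60}{2429}\right) = - \frac{5728860}{2429}$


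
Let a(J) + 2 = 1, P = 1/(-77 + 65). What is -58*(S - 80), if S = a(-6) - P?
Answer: 28159/6 ≈ 4693.2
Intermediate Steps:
P = -1/12 (P = 1/(-12) = -1/12 ≈ -0.083333)
a(J) = -1 (a(J) = -2 + 1 = -1)
S = -11/12 (S = -1 - 1*(-1/12) = -1 + 1/12 = -11/12 ≈ -0.91667)
-58*(S - 80) = -58*(-11/12 - 80) = -58*(-971/12) = 28159/6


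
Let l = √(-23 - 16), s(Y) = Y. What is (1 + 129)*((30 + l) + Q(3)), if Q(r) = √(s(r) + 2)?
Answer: 3900 + 130*√5 + 130*I*√39 ≈ 4190.7 + 811.85*I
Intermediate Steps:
l = I*√39 (l = √(-39) = I*√39 ≈ 6.245*I)
Q(r) = √(2 + r) (Q(r) = √(r + 2) = √(2 + r))
(1 + 129)*((30 + l) + Q(3)) = (1 + 129)*((30 + I*√39) + √(2 + 3)) = 130*((30 + I*√39) + √5) = 130*(30 + √5 + I*√39) = 3900 + 130*√5 + 130*I*√39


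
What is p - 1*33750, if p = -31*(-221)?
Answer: -26899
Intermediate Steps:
p = 6851
p - 1*33750 = 6851 - 1*33750 = 6851 - 33750 = -26899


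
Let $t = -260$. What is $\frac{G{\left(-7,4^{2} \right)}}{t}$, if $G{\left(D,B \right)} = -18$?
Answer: $\frac{9}{130} \approx 0.069231$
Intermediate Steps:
$\frac{G{\left(-7,4^{2} \right)}}{t} = - \frac{18}{-260} = \left(-18\right) \left(- \frac{1}{260}\right) = \frac{9}{130}$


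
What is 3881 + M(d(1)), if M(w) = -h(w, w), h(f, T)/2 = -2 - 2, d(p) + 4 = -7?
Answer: 3889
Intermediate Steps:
d(p) = -11 (d(p) = -4 - 7 = -11)
h(f, T) = -8 (h(f, T) = 2*(-2 - 2) = 2*(-4) = -8)
M(w) = 8 (M(w) = -1*(-8) = 8)
3881 + M(d(1)) = 3881 + 8 = 3889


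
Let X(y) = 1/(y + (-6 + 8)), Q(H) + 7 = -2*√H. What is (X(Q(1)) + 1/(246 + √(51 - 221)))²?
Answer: (-56951*I + 478*√170)/(98*(-30173*I + 246*√170)) ≈ 0.019266 + 5.9644e-5*I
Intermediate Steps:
Q(H) = -7 - 2*√H
X(y) = 1/(2 + y) (X(y) = 1/(y + 2) = 1/(2 + y))
(X(Q(1)) + 1/(246 + √(51 - 221)))² = (1/(2 + (-7 - 2*√1)) + 1/(246 + √(51 - 221)))² = (1/(2 + (-7 - 2*1)) + 1/(246 + √(-170)))² = (1/(2 + (-7 - 2)) + 1/(246 + I*√170))² = (1/(2 - 9) + 1/(246 + I*√170))² = (1/(-7) + 1/(246 + I*√170))² = (-⅐ + 1/(246 + I*√170))²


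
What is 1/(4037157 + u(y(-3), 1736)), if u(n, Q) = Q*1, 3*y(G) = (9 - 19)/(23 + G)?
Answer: 1/4038893 ≈ 2.4759e-7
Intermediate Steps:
y(G) = -10/(3*(23 + G)) (y(G) = ((9 - 19)/(23 + G))/3 = (-10/(23 + G))/3 = -10/(3*(23 + G)))
u(n, Q) = Q
1/(4037157 + u(y(-3), 1736)) = 1/(4037157 + 1736) = 1/4038893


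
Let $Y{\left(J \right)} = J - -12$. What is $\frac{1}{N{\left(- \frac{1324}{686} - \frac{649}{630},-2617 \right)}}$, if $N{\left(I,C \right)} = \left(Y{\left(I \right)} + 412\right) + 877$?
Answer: $\frac{30870}{40070489} \approx 0.00077039$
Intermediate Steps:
$Y{\left(J \right)} = 12 + J$ ($Y{\left(J \right)} = J + 12 = 12 + J$)
$N{\left(I,C \right)} = 1301 + I$ ($N{\left(I,C \right)} = \left(\left(12 + I\right) + 412\right) + 877 = \left(424 + I\right) + 877 = 1301 + I$)
$\frac{1}{N{\left(- \frac{1324}{686} - \frac{649}{630},-2617 \right)}} = \frac{1}{1301 - \left(\frac{649}{630} + \frac{662}{343}\right)} = \frac{1}{1301 - \frac{91381}{30870}} = \frac{1}{\frac{40070489}{30870}} = \frac{30870}{40070489}$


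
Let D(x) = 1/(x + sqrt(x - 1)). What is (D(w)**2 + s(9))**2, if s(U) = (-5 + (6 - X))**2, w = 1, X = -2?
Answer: 100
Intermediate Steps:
D(x) = 1/(x + sqrt(-1 + x))
s(U) = 9 (s(U) = (-5 + (6 - 1*(-2)))**2 = (-5 + (6 + 2))**2 = (-5 + 8)**2 = 3**2 = 9)
(D(w)**2 + s(9))**2 = ((1/(1 + sqrt(-1 + 1)))**2 + 9)**2 = ((1/(1 + sqrt(0)))**2 + 9)**2 = ((1/(1 + 0))**2 + 9)**2 = ((1/1)**2 + 9)**2 = (1**2 + 9)**2 = (1 + 9)**2 = 10**2 = 100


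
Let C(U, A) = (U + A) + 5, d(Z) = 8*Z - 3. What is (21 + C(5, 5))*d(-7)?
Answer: -2124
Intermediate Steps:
d(Z) = -3 + 8*Z
C(U, A) = 5 + A + U (C(U, A) = (A + U) + 5 = 5 + A + U)
(21 + C(5, 5))*d(-7) = (21 + (5 + 5 + 5))*(-3 + 8*(-7)) = (21 + 15)*(-3 - 56) = 36*(-59) = -2124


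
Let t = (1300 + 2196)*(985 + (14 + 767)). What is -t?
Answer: -6173936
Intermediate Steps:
t = 6173936 (t = 3496*(985 + 781) = 3496*1766 = 6173936)
-t = -1*6173936 = -6173936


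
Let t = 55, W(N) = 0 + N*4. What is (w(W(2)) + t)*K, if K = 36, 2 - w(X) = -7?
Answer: 2304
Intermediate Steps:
W(N) = 4*N (W(N) = 0 + 4*N = 4*N)
w(X) = 9 (w(X) = 2 - 1*(-7) = 2 + 7 = 9)
(w(W(2)) + t)*K = (9 + 55)*36 = 64*36 = 2304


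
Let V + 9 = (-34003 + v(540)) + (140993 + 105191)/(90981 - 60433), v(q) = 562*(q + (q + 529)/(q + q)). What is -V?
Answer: -1113607948273/4123980 ≈ -2.7003e+5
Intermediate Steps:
v(q) = 562*q + 281*(529 + q)/q (v(q) = 562*(q + (529 + q)/((2*q))) = 562*(q + (529 + q)*(1/(2*q))) = 562*(q + (529 + q)/(2*q)) = 562*q + 281*(529 + q)/q)
V = 1113607948273/4123980 (V = -9 + ((-34003 + (281 + 562*540 + 148649/540)) + (140993 + 105191)/(90981 - 60433)) = -9 + ((-34003 + (281 + 303480 + 148649*(1/540))) + 246184/30548) = -9 + ((-34003 + (281 + 303480 + 148649/540)) + 246184*(1/30548)) = -9 + ((-34003 + 164179589/540) + 61546/7637) = -9 + (145817969/540 + 61546/7637) = -9 + 1113645064093/4123980 = 1113607948273/4123980 ≈ 2.7003e+5)
-V = -1*1113607948273/4123980 = -1113607948273/4123980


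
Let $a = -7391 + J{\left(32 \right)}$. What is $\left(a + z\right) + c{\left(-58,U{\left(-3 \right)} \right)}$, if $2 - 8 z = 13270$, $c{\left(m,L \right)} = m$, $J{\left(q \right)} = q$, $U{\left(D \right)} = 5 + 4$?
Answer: $- \frac{18151}{2} \approx -9075.5$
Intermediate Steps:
$U{\left(D \right)} = 9$
$z = - \frac{3317}{2}$ ($z = \frac{1}{4} - \frac{6635}{4} = - \frac{3317}{2} \approx -1658.5$)
$a = -7359$ ($a = -7391 + 32 = -7359$)
$\left(a + z\right) + c{\left(-58,U{\left(-3 \right)} \right)} = \left(-7359 - \frac{3317}{2}\right) - 58 = - \frac{18035}{2} - 58 = - \frac{18151}{2}$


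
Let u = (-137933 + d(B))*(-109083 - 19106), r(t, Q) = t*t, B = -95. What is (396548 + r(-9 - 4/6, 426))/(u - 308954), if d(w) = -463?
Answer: 3569773/159664823010 ≈ 2.2358e-5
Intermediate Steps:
r(t, Q) = t**2
u = 17740844844 (u = (-137933 - 463)*(-109083 - 19106) = -138396*(-128189) = 17740844844)
(396548 + r(-9 - 4/6, 426))/(u - 308954) = (396548 + (-9 - 4/6)**2)/(17740844844 - 308954) = (396548 + (-9 + (1/6)*(-4))**2)/17740535890 = (396548 + (-9 - 2/3)**2)*(1/17740535890) = (396548 + (-29/3)**2)*(1/17740535890) = (396548 + 841/9)*(1/17740535890) = (3569773/9)*(1/17740535890) = 3569773/159664823010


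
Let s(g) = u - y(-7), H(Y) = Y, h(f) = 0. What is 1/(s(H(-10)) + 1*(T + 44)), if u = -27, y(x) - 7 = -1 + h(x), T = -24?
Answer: -1/13 ≈ -0.076923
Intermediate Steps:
y(x) = 6 (y(x) = 7 + (-1 + 0) = 7 - 1 = 6)
s(g) = -33 (s(g) = -27 - 1*6 = -27 - 6 = -33)
1/(s(H(-10)) + 1*(T + 44)) = 1/(-33 + 1*(-24 + 44)) = 1/(-33 + 1*20) = 1/(-33 + 20) = 1/(-13) = -1/13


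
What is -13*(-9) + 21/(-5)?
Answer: 564/5 ≈ 112.80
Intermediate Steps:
-13*(-9) + 21/(-5) = 117 + 21*(-⅕) = 117 - 21/5 = 564/5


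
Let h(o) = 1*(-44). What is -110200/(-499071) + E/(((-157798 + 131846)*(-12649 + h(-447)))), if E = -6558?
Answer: 6049594966597/27399724547376 ≈ 0.22079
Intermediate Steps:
h(o) = -44
-110200/(-499071) + E/(((-157798 + 131846)*(-12649 + h(-447)))) = -110200/(-499071) - 6558*1/((-157798 + 131846)*(-12649 - 44)) = -110200*(-1/499071) - 6558/((-25952*(-12693))) = 110200/499071 - 6558/329408736 = 110200/499071 - 6558*1/329408736 = 110200/499071 - 1093/54901456 = 6049594966597/27399724547376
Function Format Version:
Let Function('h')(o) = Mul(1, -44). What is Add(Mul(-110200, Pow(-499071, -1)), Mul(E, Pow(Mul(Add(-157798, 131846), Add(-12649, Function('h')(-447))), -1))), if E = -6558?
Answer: Rational(6049594966597, 27399724547376) ≈ 0.22079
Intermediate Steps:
Function('h')(o) = -44
Add(Mul(-110200, Pow(-499071, -1)), Mul(E, Pow(Mul(Add(-157798, 131846), Add(-12649, Function('h')(-447))), -1))) = Add(Mul(-110200, Pow(-499071, -1)), Mul(-6558, Pow(Mul(Add(-157798, 131846), Add(-12649, -44)), -1))) = Add(Mul(-110200, Rational(-1, 499071)), Mul(-6558, Pow(Mul(-25952, -12693), -1))) = Add(Rational(110200, 499071), Mul(-6558, Pow(329408736, -1))) = Add(Rational(110200, 499071), Mul(-6558, Rational(1, 329408736))) = Add(Rational(110200, 499071), Rational(-1093, 54901456)) = Rational(6049594966597, 27399724547376)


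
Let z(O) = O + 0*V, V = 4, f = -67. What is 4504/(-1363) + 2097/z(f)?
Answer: -3159979/91321 ≈ -34.603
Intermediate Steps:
z(O) = O (z(O) = O + 0*4 = O + 0 = O)
4504/(-1363) + 2097/z(f) = 4504/(-1363) + 2097/(-67) = 4504*(-1/1363) + 2097*(-1/67) = -4504/1363 - 2097/67 = -3159979/91321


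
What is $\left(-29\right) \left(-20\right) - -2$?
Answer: $582$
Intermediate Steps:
$\left(-29\right) \left(-20\right) - -2 = 580 + \left(-14 + 16\right) = 580 + 2 = 582$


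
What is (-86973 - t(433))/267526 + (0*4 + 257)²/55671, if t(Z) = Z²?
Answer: 24390314/151973877 ≈ 0.16049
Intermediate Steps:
(-86973 - t(433))/267526 + (0*4 + 257)²/55671 = (-86973 - 1*433²)/267526 + (0*4 + 257)²/55671 = (-86973 - 1*187489)*(1/267526) + (0 + 257)²*(1/55671) = (-86973 - 187489)*(1/267526) + 257²*(1/55671) = -274462*1/267526 + 66049*(1/55671) = -137231/133763 + 66049/55671 = 24390314/151973877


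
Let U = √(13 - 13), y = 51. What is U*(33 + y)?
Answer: 0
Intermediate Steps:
U = 0 (U = √0 = 0)
U*(33 + y) = 0*(33 + 51) = 0*84 = 0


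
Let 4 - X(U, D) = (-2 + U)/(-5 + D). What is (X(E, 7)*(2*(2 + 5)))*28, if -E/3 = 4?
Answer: 4312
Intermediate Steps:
E = -12 (E = -3*4 = -12)
X(U, D) = 4 - (-2 + U)/(-5 + D)
(X(E, 7)*(2*(2 + 5)))*28 = (((-18 - 1*(-12) + 4*7)/(-5 + 7))*(2*(2 + 5)))*28 = (((-18 + 12 + 28)/2)*(2*7))*28 = (((½)*22)*14)*28 = (11*14)*28 = 154*28 = 4312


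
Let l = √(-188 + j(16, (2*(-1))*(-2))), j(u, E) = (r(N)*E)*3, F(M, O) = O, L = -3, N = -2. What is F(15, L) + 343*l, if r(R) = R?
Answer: -3 + 686*I*√53 ≈ -3.0 + 4994.2*I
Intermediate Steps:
j(u, E) = -6*E (j(u, E) = -2*E*3 = -6*E)
l = 2*I*√53 (l = √(-188 - 6*2*(-1)*(-2)) = √(-188 - (-12)*(-2)) = √(-188 - 6*4) = √(-188 - 24) = √(-212) = 2*I*√53 ≈ 14.56*I)
F(15, L) + 343*l = -3 + 343*(2*I*√53) = -3 + 686*I*√53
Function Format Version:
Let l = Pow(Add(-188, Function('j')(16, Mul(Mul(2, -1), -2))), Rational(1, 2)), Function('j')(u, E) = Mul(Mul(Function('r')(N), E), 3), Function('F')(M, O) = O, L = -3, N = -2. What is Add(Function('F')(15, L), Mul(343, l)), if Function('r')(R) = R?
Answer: Add(-3, Mul(686, I, Pow(53, Rational(1, 2)))) ≈ Add(-3.0000, Mul(4994.2, I))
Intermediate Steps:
Function('j')(u, E) = Mul(-6, E) (Function('j')(u, E) = Mul(Mul(-2, E), 3) = Mul(-6, E))
l = Mul(2, I, Pow(53, Rational(1, 2))) (l = Pow(Add(-188, Mul(-6, Mul(Mul(2, -1), -2))), Rational(1, 2)) = Pow(Add(-188, Mul(-6, Mul(-2, -2))), Rational(1, 2)) = Pow(Add(-188, Mul(-6, 4)), Rational(1, 2)) = Pow(Add(-188, -24), Rational(1, 2)) = Pow(-212, Rational(1, 2)) = Mul(2, I, Pow(53, Rational(1, 2))) ≈ Mul(14.560, I))
Add(Function('F')(15, L), Mul(343, l)) = Add(-3, Mul(343, Mul(2, I, Pow(53, Rational(1, 2))))) = Add(-3, Mul(686, I, Pow(53, Rational(1, 2))))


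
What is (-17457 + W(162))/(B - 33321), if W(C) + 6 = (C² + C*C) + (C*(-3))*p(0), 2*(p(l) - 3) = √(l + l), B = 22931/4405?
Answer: -147862635/146756074 ≈ -1.0075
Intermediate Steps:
B = 22931/4405 (B = 22931*(1/4405) = 22931/4405 ≈ 5.2057)
p(l) = 3 + √2*√l/2 (p(l) = 3 + √(l + l)/2 = 3 + √(2*l)/2 = 3 + (√2*√l)/2 = 3 + √2*√l/2)
W(C) = -6 - 9*C + 2*C² (W(C) = -6 + ((C² + C*C) + (C*(-3))*(3 + √2*√0/2)) = -6 + ((C² + C²) + (-3*C)*(3 + (½)*√2*0)) = -6 + (2*C² + (-3*C)*(3 + 0)) = -6 + (2*C² - 3*C*3) = -6 + (2*C² - 9*C) = -6 + (-9*C + 2*C²) = -6 - 9*C + 2*C²)
(-17457 + W(162))/(B - 33321) = (-17457 + (-6 - 9*162 + 2*162²))/(22931/4405 - 33321) = (-17457 + (-6 - 1458 + 2*26244))/(-146756074/4405) = (-17457 + (-6 - 1458 + 52488))*(-4405/146756074) = (-17457 + 51024)*(-4405/146756074) = 33567*(-4405/146756074) = -147862635/146756074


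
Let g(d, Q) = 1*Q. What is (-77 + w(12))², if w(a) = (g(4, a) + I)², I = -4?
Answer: 169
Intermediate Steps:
g(d, Q) = Q
w(a) = (-4 + a)² (w(a) = (a - 4)² = (-4 + a)²)
(-77 + w(12))² = (-77 + (-4 + 12)²)² = (-77 + 8²)² = (-77 + 64)² = (-13)² = 169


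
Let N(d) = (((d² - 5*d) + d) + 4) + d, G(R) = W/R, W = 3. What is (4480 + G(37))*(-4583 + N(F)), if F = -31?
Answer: -584314575/37 ≈ -1.5792e+7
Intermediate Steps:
G(R) = 3/R
N(d) = 4 + d² - 3*d (N(d) = ((d² - 4*d) + 4) + d = (4 + d² - 4*d) + d = 4 + d² - 3*d)
(4480 + G(37))*(-4583 + N(F)) = (4480 + 3/37)*(-4583 + (4 + (-31)² - 3*(-31))) = (4480 + 3*(1/37))*(-4583 + (4 + 961 + 93)) = (4480 + 3/37)*(-4583 + 1058) = (165763/37)*(-3525) = -584314575/37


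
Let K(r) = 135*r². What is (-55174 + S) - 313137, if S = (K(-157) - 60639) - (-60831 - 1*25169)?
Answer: 2984665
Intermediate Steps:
S = 3352976 (S = (135*(-157)² - 60639) - (-60831 - 1*25169) = (135*24649 - 60639) - (-60831 - 25169) = (3327615 - 60639) - 1*(-86000) = 3266976 + 86000 = 3352976)
(-55174 + S) - 313137 = (-55174 + 3352976) - 313137 = 3297802 - 313137 = 2984665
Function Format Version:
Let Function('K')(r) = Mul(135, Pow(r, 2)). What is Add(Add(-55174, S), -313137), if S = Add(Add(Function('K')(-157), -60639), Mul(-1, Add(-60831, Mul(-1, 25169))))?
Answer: 2984665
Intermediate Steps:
S = 3352976 (S = Add(Add(Mul(135, Pow(-157, 2)), -60639), Mul(-1, Add(-60831, Mul(-1, 25169)))) = Add(Add(Mul(135, 24649), -60639), Mul(-1, Add(-60831, -25169))) = Add(Add(3327615, -60639), Mul(-1, -86000)) = Add(3266976, 86000) = 3352976)
Add(Add(-55174, S), -313137) = Add(Add(-55174, 3352976), -313137) = Add(3297802, -313137) = 2984665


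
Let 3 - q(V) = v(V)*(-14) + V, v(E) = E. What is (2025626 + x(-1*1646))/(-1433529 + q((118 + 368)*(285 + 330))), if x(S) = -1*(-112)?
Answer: 337623/408674 ≈ 0.82614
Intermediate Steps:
q(V) = 3 + 13*V (q(V) = 3 - (V*(-14) + V) = 3 - (-14*V + V) = 3 - (-13)*V = 3 + 13*V)
x(S) = 112
(2025626 + x(-1*1646))/(-1433529 + q((118 + 368)*(285 + 330))) = (2025626 + 112)/(-1433529 + (3 + 13*((118 + 368)*(285 + 330)))) = 2025738/(-1433529 + (3 + 13*(486*615))) = 2025738/(-1433529 + (3 + 13*298890)) = 2025738/(-1433529 + (3 + 3885570)) = 2025738/(-1433529 + 3885573) = 2025738/2452044 = 2025738*(1/2452044) = 337623/408674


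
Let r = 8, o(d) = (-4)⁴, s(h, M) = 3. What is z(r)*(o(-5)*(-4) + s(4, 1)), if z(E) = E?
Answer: -8168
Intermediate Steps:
o(d) = 256
z(r)*(o(-5)*(-4) + s(4, 1)) = 8*(256*(-4) + 3) = 8*(-1024 + 3) = 8*(-1021) = -8168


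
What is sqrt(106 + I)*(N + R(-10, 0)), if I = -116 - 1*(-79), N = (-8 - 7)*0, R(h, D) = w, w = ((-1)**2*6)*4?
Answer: 24*sqrt(69) ≈ 199.36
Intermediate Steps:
w = 24 (w = (1*6)*4 = 6*4 = 24)
R(h, D) = 24
N = 0 (N = -15*0 = 0)
I = -37 (I = -116 + 79 = -37)
sqrt(106 + I)*(N + R(-10, 0)) = sqrt(106 - 37)*(0 + 24) = sqrt(69)*24 = 24*sqrt(69)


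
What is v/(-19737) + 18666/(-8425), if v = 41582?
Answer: -42278776/9781425 ≈ -4.3224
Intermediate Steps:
v/(-19737) + 18666/(-8425) = 41582/(-19737) + 18666/(-8425) = 41582*(-1/19737) + 18666*(-1/8425) = -2446/1161 - 18666/8425 = -42278776/9781425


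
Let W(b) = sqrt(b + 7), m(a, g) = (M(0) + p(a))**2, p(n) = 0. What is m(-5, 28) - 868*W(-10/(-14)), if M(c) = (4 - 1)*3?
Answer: 81 - 372*sqrt(42) ≈ -2329.8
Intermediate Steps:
M(c) = 9 (M(c) = 3*3 = 9)
m(a, g) = 81 (m(a, g) = (9 + 0)**2 = 9**2 = 81)
W(b) = sqrt(7 + b)
m(-5, 28) - 868*W(-10/(-14)) = 81 - 868*sqrt(7 - 10/(-14)) = 81 - 868*sqrt(7 - 10*(-1/14)) = 81 - 868*sqrt(7 + 5/7) = 81 - 372*sqrt(42)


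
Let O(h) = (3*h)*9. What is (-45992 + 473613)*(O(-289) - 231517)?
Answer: -102338257720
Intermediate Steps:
O(h) = 27*h
(-45992 + 473613)*(O(-289) - 231517) = (-45992 + 473613)*(27*(-289) - 231517) = 427621*(-7803 - 231517) = 427621*(-239320) = -102338257720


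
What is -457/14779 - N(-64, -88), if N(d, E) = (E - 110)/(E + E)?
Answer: -136667/118232 ≈ -1.1559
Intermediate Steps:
N(d, E) = (-110 + E)/(2*E) (N(d, E) = (-110 + E)/((2*E)) = (-110 + E)*(1/(2*E)) = (-110 + E)/(2*E))
-457/14779 - N(-64, -88) = -457/14779 - (-110 - 88)/(2*(-88)) = -457*1/14779 - (-1)*(-198)/(2*88) = -457/14779 - 1*9/8 = -457/14779 - 9/8 = -136667/118232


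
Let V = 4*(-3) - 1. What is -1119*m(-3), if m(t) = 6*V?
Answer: 87282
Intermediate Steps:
V = -13 (V = -12 - 1 = -13)
m(t) = -78 (m(t) = 6*(-13) = -78)
-1119*m(-3) = -1119*(-78) = 87282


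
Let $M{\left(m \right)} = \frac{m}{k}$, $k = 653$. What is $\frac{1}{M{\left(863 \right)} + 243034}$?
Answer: $\frac{653}{158702065} \approx 4.1146 \cdot 10^{-6}$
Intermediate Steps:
$M{\left(m \right)} = \frac{m}{653}$
$\frac{1}{M{\left(863 \right)} + 243034} = \frac{1}{\frac{1}{653} \cdot 863 + 243034} = \frac{1}{\frac{863}{653} + 243034} = \frac{1}{\frac{158702065}{653}} = \frac{653}{158702065}$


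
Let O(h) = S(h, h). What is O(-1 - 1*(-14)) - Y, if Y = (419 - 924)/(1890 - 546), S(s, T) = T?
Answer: 17977/1344 ≈ 13.376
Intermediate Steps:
Y = -505/1344 ≈ -0.37574
O(h) = h
O(-1 - 1*(-14)) - Y = (-1 - 1*(-14)) - 1*(-505/1344) = (-1 + 14) + 505/1344 = 13 + 505/1344 = 17977/1344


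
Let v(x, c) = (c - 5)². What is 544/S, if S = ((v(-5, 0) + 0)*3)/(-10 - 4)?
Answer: -7616/75 ≈ -101.55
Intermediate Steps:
v(x, c) = (-5 + c)²
S = -75/14 (S = (((-5 + 0)² + 0)*3)/(-10 - 4) = (((-5)² + 0)*3)/(-14) = ((25 + 0)*3)*(-1/14) = (25*3)*(-1/14) = 75*(-1/14) = -75/14 ≈ -5.3571)
544/S = 544/(-75/14) = 544*(-14/75) = -7616/75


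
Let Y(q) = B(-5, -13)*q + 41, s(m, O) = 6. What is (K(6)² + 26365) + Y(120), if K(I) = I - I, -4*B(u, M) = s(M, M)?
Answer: 26226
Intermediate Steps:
B(u, M) = -3/2 (B(u, M) = -¼*6 = -3/2)
K(I) = 0
Y(q) = 41 - 3*q/2 (Y(q) = -3*q/2 + 41 = 41 - 3*q/2)
(K(6)² + 26365) + Y(120) = (0² + 26365) + (41 - 3/2*120) = (0 + 26365) + (41 - 180) = 26365 - 139 = 26226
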